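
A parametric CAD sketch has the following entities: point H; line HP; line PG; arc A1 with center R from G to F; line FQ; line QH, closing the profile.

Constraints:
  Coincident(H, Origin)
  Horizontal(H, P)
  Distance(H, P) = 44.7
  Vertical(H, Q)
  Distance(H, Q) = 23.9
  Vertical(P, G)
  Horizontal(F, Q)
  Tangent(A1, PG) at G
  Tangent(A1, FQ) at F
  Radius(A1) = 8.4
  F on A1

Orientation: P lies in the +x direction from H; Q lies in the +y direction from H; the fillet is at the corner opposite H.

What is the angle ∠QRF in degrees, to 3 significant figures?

77.0°

H is at the origin; HP is horizontal with |HP| = 44.7 and P on the +x side, so P = (44.7, 0.00). H and Q share the same x with |HQ| = 23.9 and Q on the +y side, so Q = (0.00, 23.9). The virtual corner opposite H is at (44.7, 23.9). Tangency of A1 to PG means the radius RG is perpendicular to PG and the tangent condition forces RF to be normal to FQ, with radius 8.4, so the center R sits 8.4 in from both sides at R = (36.3, 15.5). That places the tangent points at G = (44.7, 15.5) on PG and F = (36.3, 23.9) on FQ. Then cos ∠QRF = RQ·RF / (|RQ||RF|), giving 77.0°.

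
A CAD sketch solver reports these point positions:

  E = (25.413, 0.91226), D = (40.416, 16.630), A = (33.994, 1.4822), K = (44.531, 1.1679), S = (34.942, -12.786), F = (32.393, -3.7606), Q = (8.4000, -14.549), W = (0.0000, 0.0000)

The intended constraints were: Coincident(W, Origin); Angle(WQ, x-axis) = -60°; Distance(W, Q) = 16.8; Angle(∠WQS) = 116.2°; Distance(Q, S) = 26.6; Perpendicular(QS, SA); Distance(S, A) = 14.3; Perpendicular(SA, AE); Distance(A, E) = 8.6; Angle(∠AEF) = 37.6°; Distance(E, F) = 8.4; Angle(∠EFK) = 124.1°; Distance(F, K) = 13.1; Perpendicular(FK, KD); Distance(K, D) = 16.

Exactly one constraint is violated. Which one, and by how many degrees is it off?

Perpendicular(FK, KD) — off by 7.20°.

W = (0.00, 0.00) ✓; WQ at -60.00° ✓; |WQ| = 16.80 ✓; ∠WQS = 116.2° ✓; |QS| = 26.60 ✓; ∠(QS, SA) = 90.00° ✓; |SA| = 14.30 ✓; ∠(SA, AE) = 90.00° ✓; |AE| = 8.600 ✓; ∠AEF = 37.60° ✓; |EF| = 8.400 ✓; ∠EFK = 124.1° ✓; |FK| = 13.10 ✓; ∠(FK, KD) = 82.80° ✗; |KD| = 16.00 ✓.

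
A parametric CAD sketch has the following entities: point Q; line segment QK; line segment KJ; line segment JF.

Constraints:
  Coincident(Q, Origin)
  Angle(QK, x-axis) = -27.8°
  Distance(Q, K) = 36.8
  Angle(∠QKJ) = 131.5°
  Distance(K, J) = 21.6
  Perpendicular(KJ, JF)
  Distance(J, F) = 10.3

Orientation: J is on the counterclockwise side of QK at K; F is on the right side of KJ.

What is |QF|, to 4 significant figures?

59.57

∠QKJ = 131.5°, so KJ runs at -27.8° + (180° − 131.5°) = 20.70° from the x-axis; with |KJ| = 21.6, J = K + 21.6·(cos 20.70°, sin 20.70°) = (52.76, -9.528). KJ is perpendicular to JF; with |JF| = 10.3 on the right of KJ, F = J + 10.3·(0.3535, -0.9354) = (56.40, -19.16). Then |QF| = |F − Q| = 59.57.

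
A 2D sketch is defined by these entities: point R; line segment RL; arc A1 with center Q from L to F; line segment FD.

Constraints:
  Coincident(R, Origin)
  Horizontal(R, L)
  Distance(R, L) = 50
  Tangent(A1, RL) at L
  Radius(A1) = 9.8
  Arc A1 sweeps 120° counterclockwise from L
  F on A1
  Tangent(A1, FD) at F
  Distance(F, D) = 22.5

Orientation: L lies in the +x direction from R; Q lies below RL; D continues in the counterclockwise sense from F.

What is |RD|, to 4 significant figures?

62.87

R is at the origin; R and L share the same y with |RL| = 50.0 and L on the +x side, so L = (50.00, 0.000). Since A1 is tangent to RL there, QL ⟂ RL, so Q = L + (0, -9.8) = (50.00, -9.800). On A1, L sits at bearing 90° from Q; a 120° counterclockwise sweep puts F at bearing 210°, so F = Q + 9.8·(cos 210°, sin 210°) = (41.51, -14.70). The tangent condition forces QF to be normal to FD, so FD runs along (−sin 210°, cos 210°); with |FD| = 22.5, D = (52.76, -34.19). Then |RD| = |D − R| = 62.87.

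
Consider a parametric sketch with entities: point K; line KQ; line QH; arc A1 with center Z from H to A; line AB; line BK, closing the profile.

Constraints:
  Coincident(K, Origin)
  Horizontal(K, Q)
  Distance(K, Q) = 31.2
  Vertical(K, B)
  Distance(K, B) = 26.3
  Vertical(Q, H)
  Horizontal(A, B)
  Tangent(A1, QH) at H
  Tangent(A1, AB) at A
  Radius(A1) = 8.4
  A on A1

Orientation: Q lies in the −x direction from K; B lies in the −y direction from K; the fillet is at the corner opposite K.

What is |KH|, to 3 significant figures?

36.0

The virtual corner opposite K is at (-31.2, -26.3). Since A1 is tangent to QH there, ZH ⟂ QH and A1 meets AB tangentially, so ZA is at right angles to AB, with radius 8.4, so the center Z sits 8.4 in from both sides at Z = (-22.8, -17.9). That places the tangent points at H = (-31.2, -17.9) on QH and A = (-22.8, -26.3) on AB. Then |KH| = |H − K| = 36.0.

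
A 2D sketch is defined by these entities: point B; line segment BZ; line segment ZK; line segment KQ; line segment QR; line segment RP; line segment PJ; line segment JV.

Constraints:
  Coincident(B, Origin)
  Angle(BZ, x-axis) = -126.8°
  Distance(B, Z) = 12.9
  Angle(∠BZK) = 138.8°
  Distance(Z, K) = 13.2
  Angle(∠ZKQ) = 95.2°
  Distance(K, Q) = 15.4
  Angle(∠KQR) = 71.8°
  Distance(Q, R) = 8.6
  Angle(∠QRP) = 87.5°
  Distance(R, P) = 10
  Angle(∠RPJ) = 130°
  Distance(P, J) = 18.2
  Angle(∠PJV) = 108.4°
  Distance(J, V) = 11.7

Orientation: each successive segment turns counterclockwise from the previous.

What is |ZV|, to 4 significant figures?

33.76

B is at the origin; BZ runs at -126.8° with length 12.9, so Z = (-7.727, -10.33). ∠BZK = 138.8° gives ZK at -85.60° from the x-axis; with |ZK| = 13.2, K = (-6.715, -23.49). ∠ZKQ = 95.2° gives KQ at -0.8000° from the x-axis; with |KQ| = 15.4, Q = (8.684, -23.71). ∠KQR = 71.8° gives QR at 107.4° from the x-axis; with |QR| = 8.6, R = (6.112, -15.50). ∠QRP = 87.5° gives RP at -160.1° from the x-axis; with |RP| = 10.0, P = (-3.291, -18.90). ∠RPJ = 130.0° gives PJ at -110.1° from the x-axis; with |PJ| = 18.2, J = (-9.545, -35.99). ∠PJV = 108.4° gives JV at -38.50° from the x-axis; with |JV| = 11.7, V = (-0.3889, -43.28). Then |ZV| = |V − Z| = 33.76.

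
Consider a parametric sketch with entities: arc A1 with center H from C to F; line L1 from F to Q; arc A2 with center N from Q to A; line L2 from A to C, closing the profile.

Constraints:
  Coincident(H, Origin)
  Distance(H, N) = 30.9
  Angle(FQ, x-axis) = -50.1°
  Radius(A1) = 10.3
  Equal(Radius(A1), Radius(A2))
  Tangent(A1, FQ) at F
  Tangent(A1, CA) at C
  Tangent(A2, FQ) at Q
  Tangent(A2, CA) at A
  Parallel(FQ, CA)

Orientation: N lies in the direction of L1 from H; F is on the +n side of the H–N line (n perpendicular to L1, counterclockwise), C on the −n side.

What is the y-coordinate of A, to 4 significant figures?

-30.31

The slot axis is L1's direction at -50.1°, so u = (cos -50.1°, sin -50.1°) = (0.6414, -0.7672) and n = (−sin -50.1°, cos -50.1°) = (0.7672, 0.6414). H is at the origin and N lies 30.9 along u from H, so N = 30.9·u = (19.82, -23.71). Tangency of A1 to both parallel lines with radius 10.3 puts F and C at H ± 10.3·n: F = (7.902, 6.607), C = (-7.902, -6.607). Equal radii place Q and A the same way about N: Q = N + 10.3·n = (27.72, -17.10), A = N − 10.3·n = (11.92, -30.31). So A.y = -30.31.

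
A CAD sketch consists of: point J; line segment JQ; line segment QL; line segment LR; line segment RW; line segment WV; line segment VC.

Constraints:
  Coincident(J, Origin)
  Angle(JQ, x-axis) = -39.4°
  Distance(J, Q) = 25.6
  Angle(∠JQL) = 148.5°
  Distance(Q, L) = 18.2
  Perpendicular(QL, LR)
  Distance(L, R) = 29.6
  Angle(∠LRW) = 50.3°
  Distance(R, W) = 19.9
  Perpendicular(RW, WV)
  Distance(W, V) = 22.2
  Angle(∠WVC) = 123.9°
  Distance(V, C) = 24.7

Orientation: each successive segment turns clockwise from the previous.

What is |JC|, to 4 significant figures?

64.43

J is at the origin; JQ runs at -39.4° with length 25.6, so Q = (19.78, -16.25). ∠JQL = 148.5° gives QL at -70.90° from the x-axis; with |QL| = 18.2, L = (25.74, -33.45). QL is perpendicular to LR, so LR runs at -160.9°; with |LR| = 29.6, R = (-2.233, -43.13). ∠LRW = 50.3° gives RW at 69.40° from the x-axis; with |RW| = 19.9, W = (4.769, -24.51). RW ⟂ WV, so WV runs at -20.60°; with |WV| = 22.2, V = (25.55, -32.32). ∠WVC = 123.9° gives VC at -76.70° from the x-axis; with |VC| = 24.7, C = (31.23, -56.35). Then |JC| = |C − J| = 64.43.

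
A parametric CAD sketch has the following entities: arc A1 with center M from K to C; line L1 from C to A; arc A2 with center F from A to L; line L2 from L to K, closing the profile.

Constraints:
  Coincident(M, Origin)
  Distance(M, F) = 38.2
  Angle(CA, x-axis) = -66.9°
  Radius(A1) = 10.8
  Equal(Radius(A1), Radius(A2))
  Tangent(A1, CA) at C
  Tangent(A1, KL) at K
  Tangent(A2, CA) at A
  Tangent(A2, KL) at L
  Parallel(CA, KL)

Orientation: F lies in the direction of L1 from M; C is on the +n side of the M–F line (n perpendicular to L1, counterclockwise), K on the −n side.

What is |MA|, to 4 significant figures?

39.70

The slot axis is L1's direction at -66.9°, so u = (cos -66.9°, sin -66.9°) = (0.3923, -0.9198) and n = (−sin -66.9°, cos -66.9°) = (0.9198, 0.3923). M is at the origin and F lies 38.2 along u from M, so F = 38.2·u = (14.99, -35.14). Tangency of A1 to both parallel lines with radius 10.8 puts C and K at M ± 10.8·n: C = (9.934, 4.237), K = (-9.934, -4.237). Equal radii place A and L the same way about F: A = F + 10.8·n = (24.92, -30.90), L = F − 10.8·n = (5.053, -39.37). Then |MA| = |A − M| = 39.70.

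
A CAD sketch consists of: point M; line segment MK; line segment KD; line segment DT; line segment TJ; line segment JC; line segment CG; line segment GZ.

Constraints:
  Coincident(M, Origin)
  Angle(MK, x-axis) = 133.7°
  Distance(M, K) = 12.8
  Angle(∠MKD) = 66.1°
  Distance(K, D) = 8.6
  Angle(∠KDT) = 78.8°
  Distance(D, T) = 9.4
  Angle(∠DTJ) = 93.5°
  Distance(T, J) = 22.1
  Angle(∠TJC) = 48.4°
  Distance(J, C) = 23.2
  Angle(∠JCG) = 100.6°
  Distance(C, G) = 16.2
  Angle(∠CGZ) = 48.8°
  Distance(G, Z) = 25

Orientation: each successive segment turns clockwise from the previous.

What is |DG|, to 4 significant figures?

6.626

M is at the origin; MK runs at 133.7° with length 12.8, so K = (-8.843, 9.254). ∠MKD = 66.1° gives KD at 19.80° from the x-axis; with |KD| = 8.6, D = (-0.7517, 12.17). ∠KDT = 78.8° gives DT at -81.40° from the x-axis; with |DT| = 9.4, T = (0.6539, 2.873). ∠DTJ = 93.5° gives TJ at -167.9° from the x-axis; with |TJ| = 22.1, J = (-20.96, -1.760). ∠TJC = 48.4° gives JC at 60.50° from the x-axis; with |JC| = 23.2, C = (-9.531, 18.43). ∠JCG = 100.6° gives CG at -18.90° from the x-axis; with |CG| = 16.2, G = (5.796, 13.19). Then |DG| = |G − D| = 6.626.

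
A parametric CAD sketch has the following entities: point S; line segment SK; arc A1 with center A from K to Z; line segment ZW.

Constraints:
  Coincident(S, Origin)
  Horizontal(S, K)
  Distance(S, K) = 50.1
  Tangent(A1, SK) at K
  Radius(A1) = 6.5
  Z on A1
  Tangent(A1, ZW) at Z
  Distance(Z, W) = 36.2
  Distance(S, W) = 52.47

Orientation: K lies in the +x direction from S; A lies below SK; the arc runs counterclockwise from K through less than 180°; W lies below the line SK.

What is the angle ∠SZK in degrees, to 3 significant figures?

136°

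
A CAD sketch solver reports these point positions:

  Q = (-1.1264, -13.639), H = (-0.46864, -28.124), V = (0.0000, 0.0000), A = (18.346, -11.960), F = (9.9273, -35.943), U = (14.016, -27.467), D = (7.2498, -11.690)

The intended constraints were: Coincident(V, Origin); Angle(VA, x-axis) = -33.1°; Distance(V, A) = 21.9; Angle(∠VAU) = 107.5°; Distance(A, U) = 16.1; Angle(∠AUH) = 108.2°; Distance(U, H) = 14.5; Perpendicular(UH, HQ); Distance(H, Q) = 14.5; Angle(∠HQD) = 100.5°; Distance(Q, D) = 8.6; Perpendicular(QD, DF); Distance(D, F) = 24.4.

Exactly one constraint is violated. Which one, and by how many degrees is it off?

Perpendicular(QD, DF) — off by 6.80°.

V = (0.00, 0.00) ✓; VA at -33.10° ✓; |VA| = 21.90 ✓; ∠VAU = 107.5° ✓; |AU| = 16.10 ✓; ∠AUH = 108.2° ✓; |UH| = 14.50 ✓; ∠(UH, HQ) = 90.00° ✓; |HQ| = 14.50 ✓; ∠HQD = 100.5° ✓; |QD| = 8.600 ✓; ∠(QD, DF) = 96.80° ✗; |DF| = 24.40 ✓.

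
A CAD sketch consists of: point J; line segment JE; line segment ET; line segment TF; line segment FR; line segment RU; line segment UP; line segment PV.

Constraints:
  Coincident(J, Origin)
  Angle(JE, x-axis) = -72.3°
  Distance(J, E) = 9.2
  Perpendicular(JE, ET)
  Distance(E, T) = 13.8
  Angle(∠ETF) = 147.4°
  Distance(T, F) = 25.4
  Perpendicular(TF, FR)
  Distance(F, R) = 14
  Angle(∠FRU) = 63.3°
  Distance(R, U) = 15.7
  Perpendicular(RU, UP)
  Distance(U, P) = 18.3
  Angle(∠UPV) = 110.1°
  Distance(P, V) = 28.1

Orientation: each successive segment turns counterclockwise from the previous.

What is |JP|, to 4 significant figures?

35.98

∠FRU = 63.3° gives RU at -103.0° from the x-axis; with |RU| = 15.7, U = (17.87, 8.619). RU ⟂ UP, so UP runs at -13.00°; with |UP| = 18.3, P = (35.70, 4.502). Then |JP| = |P − J| = 35.98.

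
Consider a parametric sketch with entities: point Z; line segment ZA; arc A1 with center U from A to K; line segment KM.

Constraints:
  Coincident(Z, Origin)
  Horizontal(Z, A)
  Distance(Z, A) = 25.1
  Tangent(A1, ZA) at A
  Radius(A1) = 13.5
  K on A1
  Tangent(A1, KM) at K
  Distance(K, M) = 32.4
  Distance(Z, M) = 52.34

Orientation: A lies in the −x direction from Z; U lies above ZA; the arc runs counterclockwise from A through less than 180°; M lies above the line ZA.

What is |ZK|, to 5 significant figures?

20.768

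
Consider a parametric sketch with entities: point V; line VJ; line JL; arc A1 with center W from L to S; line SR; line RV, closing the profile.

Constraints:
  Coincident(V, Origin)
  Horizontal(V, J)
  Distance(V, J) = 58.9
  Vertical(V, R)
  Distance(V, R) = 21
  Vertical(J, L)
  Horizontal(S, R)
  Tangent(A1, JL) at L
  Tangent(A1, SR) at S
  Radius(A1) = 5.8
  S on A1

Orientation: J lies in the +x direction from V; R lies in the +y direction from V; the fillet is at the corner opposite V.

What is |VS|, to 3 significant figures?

57.1

V is at the origin; V and J share the same y with |VJ| = 58.9 and J on the +x side, so J = (58.9, 0.00). VR is vertical with |VR| = 21.0 and R on the +y side, so R = (0.00, 21.0). The virtual corner opposite V is at (58.9, 21.0). The tangent condition forces WL to be normal to JL and since A1 is tangent to SR there, WS ⟂ SR, with radius 5.8, so the center W sits 5.8 in from both sides at W = (53.1, 15.2). That places the tangent points at L = (58.9, 15.2) on JL and S = (53.1, 21.0) on SR. Then |VS| = |S − V| = 57.1.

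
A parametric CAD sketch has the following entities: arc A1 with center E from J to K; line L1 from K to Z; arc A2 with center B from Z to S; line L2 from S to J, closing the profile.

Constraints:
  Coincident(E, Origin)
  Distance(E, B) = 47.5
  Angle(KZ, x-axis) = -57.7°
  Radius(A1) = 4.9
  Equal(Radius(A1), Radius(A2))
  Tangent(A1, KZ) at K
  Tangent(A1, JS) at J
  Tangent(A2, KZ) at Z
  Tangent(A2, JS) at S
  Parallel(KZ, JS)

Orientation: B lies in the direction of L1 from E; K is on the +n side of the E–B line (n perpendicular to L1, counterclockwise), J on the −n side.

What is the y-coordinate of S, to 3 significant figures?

-42.8

The slot axis is L1's direction at -57.7°, so u = (cos -57.7°, sin -57.7°) = (0.534, -0.845) and n = (−sin -57.7°, cos -57.7°) = (0.845, 0.534). E is at the origin and B lies 47.5 along u from E, so B = 47.5·u = (25.4, -40.1). Tangency of A1 to both parallel lines with radius 4.9 puts K and J at E ± 4.9·n: K = (4.14, 2.62), J = (-4.14, -2.62). Equal radii place Z and S the same way about B: Z = B + 4.9·n = (29.5, -37.5), S = B − 4.9·n = (21.2, -42.8). So S.y = -42.8.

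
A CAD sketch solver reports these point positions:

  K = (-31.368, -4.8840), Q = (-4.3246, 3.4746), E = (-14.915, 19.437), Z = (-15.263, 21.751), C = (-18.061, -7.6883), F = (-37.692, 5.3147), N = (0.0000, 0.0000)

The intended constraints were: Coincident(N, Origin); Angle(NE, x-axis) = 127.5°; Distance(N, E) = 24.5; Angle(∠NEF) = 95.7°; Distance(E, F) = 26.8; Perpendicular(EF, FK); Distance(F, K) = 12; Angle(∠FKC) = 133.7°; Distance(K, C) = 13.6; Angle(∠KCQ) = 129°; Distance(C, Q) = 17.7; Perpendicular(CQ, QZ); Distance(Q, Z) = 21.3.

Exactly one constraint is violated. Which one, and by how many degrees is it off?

Perpendicular(CQ, QZ) — off by 8.20°.

N = (0.00, 0.00) ✓; NE at 127.5° ✓; |NE| = 24.50 ✓; ∠NEF = 95.70° ✓; |EF| = 26.80 ✓; ∠(EF, FK) = 90.00° ✓; |FK| = 12.00 ✓; ∠FKC = 133.7° ✓; |KC| = 13.60 ✓; ∠KCQ = 129.0° ✓; |CQ| = 17.70 ✓; ∠(CQ, QZ) = 81.80° ✗; |QZ| = 21.30 ✓.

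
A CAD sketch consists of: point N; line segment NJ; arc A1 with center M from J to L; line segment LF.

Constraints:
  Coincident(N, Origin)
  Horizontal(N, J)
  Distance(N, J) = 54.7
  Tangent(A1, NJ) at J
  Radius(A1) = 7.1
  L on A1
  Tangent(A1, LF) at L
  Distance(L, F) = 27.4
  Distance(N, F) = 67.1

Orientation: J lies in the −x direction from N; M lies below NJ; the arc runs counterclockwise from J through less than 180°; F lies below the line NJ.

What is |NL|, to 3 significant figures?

62.3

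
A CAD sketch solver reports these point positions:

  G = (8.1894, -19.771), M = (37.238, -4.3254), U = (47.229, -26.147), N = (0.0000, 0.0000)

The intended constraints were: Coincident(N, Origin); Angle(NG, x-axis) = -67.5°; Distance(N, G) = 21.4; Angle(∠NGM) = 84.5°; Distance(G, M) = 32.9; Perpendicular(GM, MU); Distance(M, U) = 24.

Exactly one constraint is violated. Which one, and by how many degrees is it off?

Perpendicular(GM, MU) — off by 3.40°.

N = (0.00, 0.00) ✓; NG at -67.50° ✓; |NG| = 21.40 ✓; ∠NGM = 84.50° ✓; |GM| = 32.90 ✓; ∠(GM, MU) = 93.40° ✗; |MU| = 24.00 ✓.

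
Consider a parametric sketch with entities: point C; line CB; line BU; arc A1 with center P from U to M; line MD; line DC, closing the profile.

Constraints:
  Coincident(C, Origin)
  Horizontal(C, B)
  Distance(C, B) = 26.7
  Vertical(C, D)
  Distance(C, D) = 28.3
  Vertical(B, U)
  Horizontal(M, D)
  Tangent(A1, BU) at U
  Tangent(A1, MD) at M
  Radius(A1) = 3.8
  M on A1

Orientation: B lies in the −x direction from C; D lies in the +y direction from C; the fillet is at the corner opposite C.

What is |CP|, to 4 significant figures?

33.54

C and D share the same x with |CD| = 28.3 and D on the +y side, so D = (0.000, 28.30). The virtual corner opposite C is at (-26.70, 28.30). A1 meets BU tangentially, so PU is at right angles to BU and the tangent condition forces PM to be normal to MD, with radius 3.8, so the center P sits 3.8 in from both sides at P = (-22.90, 24.50). Then |CP| = |P − C| = 33.54.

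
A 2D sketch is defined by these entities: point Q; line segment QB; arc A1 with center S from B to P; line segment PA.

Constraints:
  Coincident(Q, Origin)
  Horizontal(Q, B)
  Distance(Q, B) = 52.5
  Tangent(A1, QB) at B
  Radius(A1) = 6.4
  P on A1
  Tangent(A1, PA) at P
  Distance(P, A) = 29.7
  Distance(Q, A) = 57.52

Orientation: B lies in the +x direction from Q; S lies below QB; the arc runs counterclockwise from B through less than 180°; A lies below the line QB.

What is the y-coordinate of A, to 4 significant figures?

-35.84

Checks: ∠(SB, BQ) = 90.00° ✓; |SB| = 6.400 ✓; |SP| = 6.400 ✓; ∠(SP, PA) = 90.00° ✓; |PA| = 29.70 ✓; |QA| = 57.52 ✓.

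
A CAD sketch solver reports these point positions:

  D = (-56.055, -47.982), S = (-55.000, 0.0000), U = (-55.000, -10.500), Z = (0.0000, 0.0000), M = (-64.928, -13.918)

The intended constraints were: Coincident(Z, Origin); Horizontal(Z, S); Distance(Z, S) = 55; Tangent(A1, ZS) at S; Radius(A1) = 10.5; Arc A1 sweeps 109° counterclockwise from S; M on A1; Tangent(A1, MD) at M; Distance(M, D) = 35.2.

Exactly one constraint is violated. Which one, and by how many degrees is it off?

Tangent(A1, MD) at M — off by 4.40°.

Z = (0.00, 0.00) ✓; Z.y = 0.00, S.y = 0.00 ✓; |ZS| = 55.00 ✓; ∠(US, SZ) = 90.00° ✓; |US| = 10.50 ✓; bearing(U→M) − bearing(U→S) = 109.0° ✓; |UM| = 10.50 ✓; ∠(UM, MD) = 94.40° ✗; |MD| = 35.20 ✓.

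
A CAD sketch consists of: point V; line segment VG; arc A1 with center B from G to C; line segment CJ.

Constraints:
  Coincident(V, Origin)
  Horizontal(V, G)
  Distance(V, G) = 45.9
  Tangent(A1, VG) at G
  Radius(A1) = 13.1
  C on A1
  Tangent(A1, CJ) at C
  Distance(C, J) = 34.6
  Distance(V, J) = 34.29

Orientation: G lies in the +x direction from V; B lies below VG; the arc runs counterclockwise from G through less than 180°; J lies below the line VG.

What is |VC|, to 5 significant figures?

36.120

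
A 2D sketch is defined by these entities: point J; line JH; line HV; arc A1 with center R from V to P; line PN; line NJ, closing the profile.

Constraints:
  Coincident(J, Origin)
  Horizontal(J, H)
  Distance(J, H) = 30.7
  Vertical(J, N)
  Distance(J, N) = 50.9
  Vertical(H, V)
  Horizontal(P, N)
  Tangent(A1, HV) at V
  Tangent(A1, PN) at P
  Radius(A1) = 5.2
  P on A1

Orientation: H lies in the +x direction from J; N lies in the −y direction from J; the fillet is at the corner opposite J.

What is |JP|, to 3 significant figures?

56.9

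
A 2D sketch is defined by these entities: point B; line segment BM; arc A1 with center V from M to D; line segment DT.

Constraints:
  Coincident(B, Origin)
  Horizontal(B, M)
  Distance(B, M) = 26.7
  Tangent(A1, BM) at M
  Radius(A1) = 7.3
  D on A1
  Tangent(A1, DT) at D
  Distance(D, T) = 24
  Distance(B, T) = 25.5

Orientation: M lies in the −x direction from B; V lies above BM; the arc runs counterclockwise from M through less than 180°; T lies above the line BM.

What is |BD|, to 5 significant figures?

20.739

B is at the origin; B and M share the same y with |BM| = 26.7 and M on the −x side, so M = (-26.700, 0.0000). A1 meets BM tangentially, so VM is at right angles to BM, so V = M + (0, 7.3) = (-26.700, 7.3000). Since VD ⟂ DT (tangency), |VT| = √(7.3² + 24.0²) = 25.086 regardless of where D sits on A1. So T lies on both circle(B, 25.5) and circle(V, 25.086); the above-BM intersection is T = (-8.1326, 24.168). D is the foot of the tangent from T: D = (-20.431, 3.5591).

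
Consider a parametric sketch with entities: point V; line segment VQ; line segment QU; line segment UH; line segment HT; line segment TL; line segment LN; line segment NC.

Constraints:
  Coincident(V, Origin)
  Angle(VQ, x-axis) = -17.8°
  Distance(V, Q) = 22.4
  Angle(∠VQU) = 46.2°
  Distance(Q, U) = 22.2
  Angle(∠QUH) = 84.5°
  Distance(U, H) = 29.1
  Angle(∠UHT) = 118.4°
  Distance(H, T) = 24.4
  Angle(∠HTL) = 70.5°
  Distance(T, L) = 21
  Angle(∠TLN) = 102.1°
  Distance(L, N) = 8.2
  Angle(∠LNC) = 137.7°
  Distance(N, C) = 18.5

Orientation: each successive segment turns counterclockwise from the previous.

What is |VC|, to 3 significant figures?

8.78

∠TLN = 102.1° gives LN at 100° from the x-axis; with |LN| = 8.2, N = (6.00, -10.3). ∠LNC = 137.7° gives NC at 143° from the x-axis; with |NC| = 18.5, C = (-8.74, 0.855). Then |VC| = |C − V| = 8.78.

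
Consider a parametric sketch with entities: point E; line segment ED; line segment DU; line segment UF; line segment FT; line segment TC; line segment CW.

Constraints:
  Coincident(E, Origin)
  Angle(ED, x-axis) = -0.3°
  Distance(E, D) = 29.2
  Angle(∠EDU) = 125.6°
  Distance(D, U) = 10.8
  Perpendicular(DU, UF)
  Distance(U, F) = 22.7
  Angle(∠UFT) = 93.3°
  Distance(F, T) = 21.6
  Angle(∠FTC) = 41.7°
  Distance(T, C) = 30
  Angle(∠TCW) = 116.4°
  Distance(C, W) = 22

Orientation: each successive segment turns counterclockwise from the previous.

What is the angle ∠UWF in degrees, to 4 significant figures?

57.72°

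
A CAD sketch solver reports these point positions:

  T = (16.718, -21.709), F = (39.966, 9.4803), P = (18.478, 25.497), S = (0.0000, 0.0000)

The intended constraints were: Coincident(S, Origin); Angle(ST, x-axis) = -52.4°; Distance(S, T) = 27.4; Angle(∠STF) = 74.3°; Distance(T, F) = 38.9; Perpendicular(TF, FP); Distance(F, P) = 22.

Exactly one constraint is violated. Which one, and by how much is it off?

Distance(F, P) = 22 — off by 4.80.

S = (0.00, 0.00) ✓; ST at -52.40° ✓; |ST| = 27.40 ✓; ∠STF = 74.30° ✓; |TF| = 38.90 ✓; ∠(TF, FP) = 90.00° ✓; |FP| = 26.80 ✗.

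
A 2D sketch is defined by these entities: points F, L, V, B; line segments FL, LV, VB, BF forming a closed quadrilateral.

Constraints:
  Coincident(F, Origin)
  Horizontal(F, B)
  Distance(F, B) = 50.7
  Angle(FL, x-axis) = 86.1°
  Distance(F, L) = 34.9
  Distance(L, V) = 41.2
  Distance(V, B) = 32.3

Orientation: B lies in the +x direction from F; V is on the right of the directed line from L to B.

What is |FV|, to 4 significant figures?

18.80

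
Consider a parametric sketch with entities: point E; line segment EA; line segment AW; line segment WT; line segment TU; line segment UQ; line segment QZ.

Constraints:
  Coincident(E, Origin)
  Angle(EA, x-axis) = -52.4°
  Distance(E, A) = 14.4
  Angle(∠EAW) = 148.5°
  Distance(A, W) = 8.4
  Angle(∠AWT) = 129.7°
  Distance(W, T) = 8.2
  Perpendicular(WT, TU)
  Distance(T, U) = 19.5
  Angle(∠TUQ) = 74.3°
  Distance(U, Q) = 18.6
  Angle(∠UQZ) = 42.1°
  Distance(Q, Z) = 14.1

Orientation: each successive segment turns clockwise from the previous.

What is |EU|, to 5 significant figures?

15.667

∠AWT = 129.7° gives WT at -134.20° from the x-axis; with |WT| = 8.2, T = (3.9620, -25.640). The perpendicularity gives TU at right angles to WT, so TU runs at 135.80°; with |TU| = 19.5, U = (-10.018, -12.045). Then |EU| = |U − E| = 15.667.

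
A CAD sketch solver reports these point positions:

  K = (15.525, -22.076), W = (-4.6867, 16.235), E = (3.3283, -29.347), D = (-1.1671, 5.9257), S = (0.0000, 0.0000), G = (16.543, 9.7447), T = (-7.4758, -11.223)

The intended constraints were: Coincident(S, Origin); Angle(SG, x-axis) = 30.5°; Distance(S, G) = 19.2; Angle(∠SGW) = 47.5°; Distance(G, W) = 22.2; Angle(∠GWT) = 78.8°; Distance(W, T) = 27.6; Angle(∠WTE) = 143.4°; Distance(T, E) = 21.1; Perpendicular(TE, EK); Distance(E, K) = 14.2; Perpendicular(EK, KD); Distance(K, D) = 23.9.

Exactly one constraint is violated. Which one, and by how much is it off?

Distance(K, D) = 23.9 — off by 8.70.

S = (0.00, 0.00) ✓; SG at 30.50° ✓; |SG| = 19.20 ✓; ∠SGW = 47.50° ✓; |GW| = 22.20 ✓; ∠GWT = 78.80° ✓; |WT| = 27.60 ✓; ∠WTE = 143.4° ✓; |TE| = 21.10 ✓; ∠(TE, EK) = 90.00° ✓; |EK| = 14.20 ✓; ∠(EK, KD) = 90.00° ✓; |KD| = 32.60 ✗.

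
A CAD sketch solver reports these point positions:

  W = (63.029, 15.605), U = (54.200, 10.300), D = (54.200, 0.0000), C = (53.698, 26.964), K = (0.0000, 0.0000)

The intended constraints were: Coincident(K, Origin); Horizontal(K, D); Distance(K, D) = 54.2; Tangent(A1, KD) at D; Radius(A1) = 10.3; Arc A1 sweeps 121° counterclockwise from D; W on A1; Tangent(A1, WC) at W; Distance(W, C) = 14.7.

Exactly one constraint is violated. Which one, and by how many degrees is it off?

Tangent(A1, WC) at W — off by 8.40°.

K = (0.00, 0.00) ✓; K.y = 0.00, D.y = 0.00 ✓; |KD| = 54.20 ✓; ∠(UD, DK) = 90.00° ✓; |UD| = 10.30 ✓; bearing(U→W) − bearing(U→D) = 121.0° ✓; |UW| = 10.30 ✓; ∠(UW, WC) = 81.60° ✗; |WC| = 14.70 ✓.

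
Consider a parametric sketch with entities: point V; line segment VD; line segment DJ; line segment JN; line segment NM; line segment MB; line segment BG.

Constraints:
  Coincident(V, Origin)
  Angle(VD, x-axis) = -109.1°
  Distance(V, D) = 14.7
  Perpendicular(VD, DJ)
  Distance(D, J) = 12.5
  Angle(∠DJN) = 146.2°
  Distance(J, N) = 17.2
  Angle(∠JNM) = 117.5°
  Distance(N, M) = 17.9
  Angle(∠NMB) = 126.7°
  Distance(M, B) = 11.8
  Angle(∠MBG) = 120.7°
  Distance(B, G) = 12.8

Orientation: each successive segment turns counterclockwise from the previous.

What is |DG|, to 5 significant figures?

27.363

V is at the origin; VD runs at -109.1° with length 14.7, so D = (-4.8101, -13.891). VD ⟂ DJ, so DJ runs at -19.100°; with |DJ| = 12.5, J = (7.0018, -17.981). ∠DJN = 146.2° gives JN at 14.700° from the x-axis; with |JN| = 17.2, N = (23.639, -13.616). ∠JNM = 117.5° gives NM at 77.200° from the x-axis; with |NM| = 17.9, M = (27.604, 3.8388). ∠NMB = 126.7° gives MB at 130.50° from the x-axis; with |MB| = 11.8, B = (19.941, 12.812). ∠MBG = 120.7° gives BG at -170.20° from the x-axis; with |BG| = 12.8, G = (7.3278, 10.633). Then |DG| = |G − D| = 27.363.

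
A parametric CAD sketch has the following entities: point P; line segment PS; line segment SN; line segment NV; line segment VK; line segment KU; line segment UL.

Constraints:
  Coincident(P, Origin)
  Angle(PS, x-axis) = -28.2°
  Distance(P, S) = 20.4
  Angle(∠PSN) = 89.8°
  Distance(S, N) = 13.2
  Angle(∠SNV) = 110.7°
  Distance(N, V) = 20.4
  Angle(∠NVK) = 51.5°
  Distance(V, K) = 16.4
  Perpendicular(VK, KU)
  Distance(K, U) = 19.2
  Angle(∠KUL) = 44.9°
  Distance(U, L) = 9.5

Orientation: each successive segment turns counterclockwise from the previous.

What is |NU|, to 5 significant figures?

4.9152

P is at the origin; PS runs at -28.2° with length 20.4, so S = (17.979, -9.6400). ∠PSN = 89.8° gives SN at 62.000° from the x-axis; with |SN| = 13.2, N = (24.176, 2.0149). ∠SNV = 110.7° gives NV at 131.30° from the x-axis; with |NV| = 20.4, V = (10.712, 17.341). ∠NVK = 51.5° gives VK at -100.20° from the x-axis; with |VK| = 16.4, K = (7.8074, 1.1999). The perpendicularity gives KU at right angles to VK, so KU runs at -10.200°; with |KU| = 19.2, U = (26.704, -2.2002). Then |NU| = |U − N| = 4.9152.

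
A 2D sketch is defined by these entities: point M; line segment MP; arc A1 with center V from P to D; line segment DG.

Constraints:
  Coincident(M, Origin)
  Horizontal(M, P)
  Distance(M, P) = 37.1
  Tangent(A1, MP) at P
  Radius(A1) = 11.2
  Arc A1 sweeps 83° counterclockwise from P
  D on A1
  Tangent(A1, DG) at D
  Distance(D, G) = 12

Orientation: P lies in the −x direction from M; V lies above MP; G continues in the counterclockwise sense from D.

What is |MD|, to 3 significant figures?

27.8

M is at the origin; MP is horizontal with |MP| = 37.1 and P on the −x side, so P = (-37.1, 0.00). Since A1 is tangent to MP there, VP ⟂ MP, so V = P + (0, 11.2) = (-37.1, 11.2). On A1, P sits at bearing -90° from V; an 83° counterclockwise sweep puts D at bearing -7°, so D = V + 11.2·(cos -7°, sin -7°) = (-26.0, 9.84). Then |MD| = |D − M| = 27.8.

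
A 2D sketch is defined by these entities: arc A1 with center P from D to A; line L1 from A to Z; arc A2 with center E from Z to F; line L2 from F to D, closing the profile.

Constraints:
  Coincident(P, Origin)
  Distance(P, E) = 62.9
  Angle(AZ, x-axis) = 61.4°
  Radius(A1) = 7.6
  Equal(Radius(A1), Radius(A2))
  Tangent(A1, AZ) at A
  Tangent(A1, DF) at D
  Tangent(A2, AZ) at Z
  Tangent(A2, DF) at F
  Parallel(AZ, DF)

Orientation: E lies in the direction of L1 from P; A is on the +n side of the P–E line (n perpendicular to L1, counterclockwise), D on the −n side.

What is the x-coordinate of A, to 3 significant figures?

-6.67

The slot axis is L1's direction at 61.4°, so u = (cos 61.4°, sin 61.4°) = (0.479, 0.878) and n = (−sin 61.4°, cos 61.4°) = (-0.878, 0.479). P is at the origin and E lies 62.9 along u from P, so E = 62.9·u = (30.1, 55.2). Tangency of A1 to both parallel lines with radius 7.6 puts A and D at P ± 7.6·n: A = (-6.67, 3.64), D = (6.67, -3.64). So A.x = -6.67.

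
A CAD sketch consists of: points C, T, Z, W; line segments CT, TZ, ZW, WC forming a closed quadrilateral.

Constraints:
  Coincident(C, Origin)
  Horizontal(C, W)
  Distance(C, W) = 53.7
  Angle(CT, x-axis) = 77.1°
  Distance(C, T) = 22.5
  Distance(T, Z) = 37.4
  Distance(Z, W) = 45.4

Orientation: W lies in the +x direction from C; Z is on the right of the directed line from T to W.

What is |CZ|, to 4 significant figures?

18.52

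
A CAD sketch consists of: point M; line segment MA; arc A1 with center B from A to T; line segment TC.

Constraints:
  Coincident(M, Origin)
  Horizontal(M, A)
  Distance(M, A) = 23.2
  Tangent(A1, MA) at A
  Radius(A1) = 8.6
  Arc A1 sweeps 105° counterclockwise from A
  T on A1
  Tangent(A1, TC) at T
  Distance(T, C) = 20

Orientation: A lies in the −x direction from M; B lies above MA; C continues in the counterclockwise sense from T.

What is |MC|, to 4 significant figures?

36.21

M is at the origin; M and A share the same y with |MA| = 23.2 and A on the −x side, so A = (-23.20, 0.000). Since A1 is tangent to MA there, BA ⟂ MA, so B = A + (0, 8.6) = (-23.20, 8.600). On A1, A sits at bearing -90° from B; a 105° counterclockwise sweep puts T at bearing 15°, so T = B + 8.6·(cos 15°, sin 15°) = (-14.89, 10.83). Tangency of A1 to TC means the radius BT is perpendicular to TC, so TC runs along (−sin 15°, cos 15°); with |TC| = 20.0, C = (-20.07, 30.14). Then |MC| = |C − M| = 36.21.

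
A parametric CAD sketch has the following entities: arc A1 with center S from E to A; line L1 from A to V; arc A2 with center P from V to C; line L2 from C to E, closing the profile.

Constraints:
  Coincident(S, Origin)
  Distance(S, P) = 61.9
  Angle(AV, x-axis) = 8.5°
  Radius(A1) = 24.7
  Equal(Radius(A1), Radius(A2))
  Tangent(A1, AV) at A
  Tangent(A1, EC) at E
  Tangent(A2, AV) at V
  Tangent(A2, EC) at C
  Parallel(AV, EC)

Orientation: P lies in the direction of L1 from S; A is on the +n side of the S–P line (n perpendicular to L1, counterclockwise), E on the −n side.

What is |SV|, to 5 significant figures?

66.646

Tangency of A1 to both parallel lines with radius 24.7 puts A and E at S ± 24.7·n: A = (-3.6509, 24.429), E = (3.6509, -24.429). Equal radii place V and C the same way about P: V = P + 24.7·n = (57.569, 33.578), C = P − 24.7·n = (64.871, -15.279). Then |SV| = |V − S| = 66.646.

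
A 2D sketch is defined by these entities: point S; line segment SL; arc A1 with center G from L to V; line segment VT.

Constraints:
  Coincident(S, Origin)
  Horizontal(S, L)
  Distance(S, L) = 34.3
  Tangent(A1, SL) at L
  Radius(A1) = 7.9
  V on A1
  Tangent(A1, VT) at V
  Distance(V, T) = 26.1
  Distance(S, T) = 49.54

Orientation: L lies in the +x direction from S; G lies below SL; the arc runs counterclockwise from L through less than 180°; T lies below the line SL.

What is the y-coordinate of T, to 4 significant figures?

-35.16

Checks: ∠(GL, LS) = 90.00° ✓; |GV| = 7.900 ✓; ∠(GV, VT) = 90.00° ✓; |VT| = 26.10 ✓; |ST| = 49.54 ✓.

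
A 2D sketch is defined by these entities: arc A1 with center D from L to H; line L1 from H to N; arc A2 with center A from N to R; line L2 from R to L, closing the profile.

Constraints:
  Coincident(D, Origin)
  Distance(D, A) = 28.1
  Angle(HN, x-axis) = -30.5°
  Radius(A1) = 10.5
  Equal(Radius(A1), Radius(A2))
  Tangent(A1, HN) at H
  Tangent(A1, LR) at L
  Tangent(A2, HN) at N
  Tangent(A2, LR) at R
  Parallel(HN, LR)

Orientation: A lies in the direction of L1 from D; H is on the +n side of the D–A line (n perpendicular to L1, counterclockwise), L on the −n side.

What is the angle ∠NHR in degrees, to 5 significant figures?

36.772°

The slot axis is L1's direction at -30.5°, so u = (cos -30.5°, sin -30.5°) = (0.86163, -0.50754) and n = (−sin -30.5°, cos -30.5°) = (0.50754, 0.86163). D is at the origin and A lies 28.1 along u from D, so A = 28.1·u = (24.212, -14.262). Tangency of A1 to both parallel lines with radius 10.5 puts H and L at D ± 10.5·n: H = (5.3292, 9.0471), L = (-5.3292, -9.0471). Equal radii place N and R the same way about A: N = A + 10.5·n = (29.541, -5.2147), R = A − 10.5·n = (18.883, -23.309). Then cos ∠NHR = HN·HR / (|HN||HR|), giving 36.772°.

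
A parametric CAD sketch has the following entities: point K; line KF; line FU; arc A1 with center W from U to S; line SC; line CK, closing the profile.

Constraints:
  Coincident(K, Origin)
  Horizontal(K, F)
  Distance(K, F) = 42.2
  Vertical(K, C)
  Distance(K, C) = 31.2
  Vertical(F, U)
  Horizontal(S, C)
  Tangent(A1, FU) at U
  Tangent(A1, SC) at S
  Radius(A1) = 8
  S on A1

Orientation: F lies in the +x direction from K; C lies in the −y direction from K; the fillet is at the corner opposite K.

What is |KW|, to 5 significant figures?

41.327

KC is vertical with |KC| = 31.2 and C on the −y side, so C = (0.0000, -31.200). The virtual corner opposite K is at (42.200, -31.200). Since A1 is tangent to FU there, WU ⟂ FU and tangency of A1 to SC means the radius WS is perpendicular to SC, with radius 8.0, so the center W sits 8.0 in from both sides at W = (34.200, -23.200). Then |KW| = |W − K| = 41.327.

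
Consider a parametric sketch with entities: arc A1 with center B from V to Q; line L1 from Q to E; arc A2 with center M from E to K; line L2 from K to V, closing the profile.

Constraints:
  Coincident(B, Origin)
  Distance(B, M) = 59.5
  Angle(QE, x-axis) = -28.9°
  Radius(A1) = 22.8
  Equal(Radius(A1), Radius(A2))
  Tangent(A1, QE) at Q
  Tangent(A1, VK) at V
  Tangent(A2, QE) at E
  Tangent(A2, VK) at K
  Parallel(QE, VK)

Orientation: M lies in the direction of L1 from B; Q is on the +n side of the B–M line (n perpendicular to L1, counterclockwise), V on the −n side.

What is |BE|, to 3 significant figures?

63.7

Tangency of A1 to both parallel lines with radius 22.8 puts Q and V at B ± 22.8·n: Q = (11.0, 20.0), V = (-11.0, -20.0). Equal radii place E and K the same way about M: E = M + 22.8·n = (63.1, -8.79), K = M − 22.8·n = (41.1, -48.7). Then |BE| = |E − B| = 63.7.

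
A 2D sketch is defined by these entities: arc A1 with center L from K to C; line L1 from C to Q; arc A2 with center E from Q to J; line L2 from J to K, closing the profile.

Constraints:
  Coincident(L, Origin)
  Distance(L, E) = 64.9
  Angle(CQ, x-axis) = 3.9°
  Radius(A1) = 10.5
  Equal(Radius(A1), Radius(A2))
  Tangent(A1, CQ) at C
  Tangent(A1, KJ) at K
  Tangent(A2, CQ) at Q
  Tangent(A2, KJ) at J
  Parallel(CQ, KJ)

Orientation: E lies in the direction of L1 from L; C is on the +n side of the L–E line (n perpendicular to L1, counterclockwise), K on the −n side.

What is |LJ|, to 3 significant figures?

65.7

The slot axis is L1's direction at 3.9°, so u = (cos 3.9°, sin 3.9°) = (0.998, 0.0680) and n = (−sin 3.9°, cos 3.9°) = (-0.0680, 0.998). L is at the origin and E lies 64.9 along u from L, so E = 64.9·u = (64.7, 4.41). Tangency of A1 to both parallel lines with radius 10.5 puts C and K at L ± 10.5·n: C = (-0.714, 10.5), K = (0.714, -10.5). Equal radii place Q and J the same way about E: Q = E + 10.5·n = (64.0, 14.9), J = E − 10.5·n = (65.5, -6.06). Then |LJ| = |J − L| = 65.7.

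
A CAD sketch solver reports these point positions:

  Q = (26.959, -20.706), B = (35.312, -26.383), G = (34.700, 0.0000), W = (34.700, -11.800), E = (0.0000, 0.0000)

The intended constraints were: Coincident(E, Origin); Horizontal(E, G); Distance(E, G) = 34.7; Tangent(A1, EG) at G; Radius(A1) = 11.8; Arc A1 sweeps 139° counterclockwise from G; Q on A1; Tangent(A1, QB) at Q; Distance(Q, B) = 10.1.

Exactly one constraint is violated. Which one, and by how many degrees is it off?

Tangent(A1, QB) at Q — off by 6.80°.

E = (0.00, 0.00) ✓; E.y = 0.00, G.y = 0.00 ✓; |EG| = 34.70 ✓; ∠(WG, GE) = 90.00° ✓; |WG| = 11.80 ✓; bearing(W→Q) − bearing(W→G) = 139.0° ✓; |WQ| = 11.80 ✓; ∠(WQ, QB) = 83.20° ✗; |QB| = 10.10 ✓.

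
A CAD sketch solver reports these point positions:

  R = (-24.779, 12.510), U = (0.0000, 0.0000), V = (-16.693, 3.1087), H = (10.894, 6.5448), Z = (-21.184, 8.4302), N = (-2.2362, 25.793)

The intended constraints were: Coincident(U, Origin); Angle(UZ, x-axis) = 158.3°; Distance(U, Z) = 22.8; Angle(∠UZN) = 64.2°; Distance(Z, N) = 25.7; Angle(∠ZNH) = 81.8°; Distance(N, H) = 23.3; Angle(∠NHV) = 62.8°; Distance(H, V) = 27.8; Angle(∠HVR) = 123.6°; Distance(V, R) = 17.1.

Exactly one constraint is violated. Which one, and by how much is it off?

Distance(V, R) = 17.1 — off by 4.70.

U = (0.00, 0.00) ✓; UZ at 158.3° ✓; |UZ| = 22.80 ✓; ∠UZN = 64.20° ✓; |ZN| = 25.70 ✓; ∠ZNH = 81.80° ✓; |NH| = 23.30 ✓; ∠NHV = 62.80° ✓; |HV| = 27.80 ✓; ∠HVR = 123.6° ✓; |VR| = 12.40 ✗.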